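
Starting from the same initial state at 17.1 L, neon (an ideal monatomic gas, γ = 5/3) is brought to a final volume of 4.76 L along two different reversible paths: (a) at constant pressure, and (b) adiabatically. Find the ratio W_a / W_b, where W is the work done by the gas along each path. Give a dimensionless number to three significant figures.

Path (a) isobaric: W = P₁(V₂ − V₁) → W_a/(P₁V₁) = -0.7216.
Path (b) adiabatic: W = P₁V₁(1 − (V₁/V₂)^(γ−1))/(γ−1) → W_b/(P₁V₁) = -2.018.
W_a / W_b = -0.7216 / -2.018 = 0.3575.

W_a / W_b ≈ 0.358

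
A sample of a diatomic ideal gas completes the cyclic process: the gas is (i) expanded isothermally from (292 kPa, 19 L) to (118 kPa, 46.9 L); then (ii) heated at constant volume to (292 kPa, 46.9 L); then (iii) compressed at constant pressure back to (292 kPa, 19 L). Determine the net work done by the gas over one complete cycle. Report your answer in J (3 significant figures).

Leg (i): W = PᵢVᵢ ln(V_f/Vᵢ) = (5548) ln(46.9/19) = 5013 J.
Leg (ii): W = 0.
Leg (iii): W = PΔV = (292)(19 − 46.9) = -8147 J.
W_net = 5013 − 8147 = -3134 J.

W_net ≈ -3130 J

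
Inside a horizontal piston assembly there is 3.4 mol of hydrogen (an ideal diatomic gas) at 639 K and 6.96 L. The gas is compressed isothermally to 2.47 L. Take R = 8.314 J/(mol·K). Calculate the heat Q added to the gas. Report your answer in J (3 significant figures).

Q ≈ -18700 J

Isothermal ⇒ ΔU = 0, so Q = W = nRT ln(V₂/V₁).
Q = (3.4)(8.314)(639) ln(2.47/6.96) = 18063 × -1.036 = -18713 J.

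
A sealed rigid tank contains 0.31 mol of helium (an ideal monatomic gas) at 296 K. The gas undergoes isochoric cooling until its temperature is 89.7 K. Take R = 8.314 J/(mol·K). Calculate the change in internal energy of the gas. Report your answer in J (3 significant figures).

ΔU ≈ -798 J

Constant volume ⇒ W = 0, so Q = ΔU = nCᵥΔT with Cᵥ = 3R/2 = 12.47 J/(mol·K).
ΔU = (0.31)(12.47)(89.7 − 296) = -797.6 J.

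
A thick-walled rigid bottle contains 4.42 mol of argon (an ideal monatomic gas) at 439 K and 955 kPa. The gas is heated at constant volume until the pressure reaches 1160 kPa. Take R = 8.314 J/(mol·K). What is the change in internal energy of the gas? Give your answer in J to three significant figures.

ΔU ≈ 5190 J

Constant volume ⇒ W = 0, so Q = ΔU = nCᵥΔT with Cᵥ = 3R/2 = 12.47 J/(mol·K).
At constant V, T₂/T₁ = P₂/P₁ ⇒ ΔT = T₁(P₂/P₁ − 1) = 439·(1160/955 − 1) = 94.24 K.
ΔU = (4.42)(12.47)(94.24) = 5194 J.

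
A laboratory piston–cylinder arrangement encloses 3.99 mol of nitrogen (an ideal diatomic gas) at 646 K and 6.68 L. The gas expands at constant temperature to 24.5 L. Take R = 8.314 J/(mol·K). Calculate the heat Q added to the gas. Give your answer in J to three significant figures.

Q ≈ 27800 J

Isothermal ⇒ ΔU = 0, so Q = W = nRT ln(V₂/V₁).
Q = (3.99)(8.314)(646) ln(24.5/6.68) = 21430 × 1.3 = 27849 J.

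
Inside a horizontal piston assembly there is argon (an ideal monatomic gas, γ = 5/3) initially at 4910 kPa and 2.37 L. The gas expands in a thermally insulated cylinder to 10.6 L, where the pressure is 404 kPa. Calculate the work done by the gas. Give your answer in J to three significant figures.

W ≈ 11000 J

Adiabatic: W = (P₁V₁ − P₂V₂)/(γ − 1) with γ = 5/3.
P₁V₁ = 11637 J, P₂V₂ = 4282 J.
W = (11637 − 4282) / 0.6667 = 11031 J.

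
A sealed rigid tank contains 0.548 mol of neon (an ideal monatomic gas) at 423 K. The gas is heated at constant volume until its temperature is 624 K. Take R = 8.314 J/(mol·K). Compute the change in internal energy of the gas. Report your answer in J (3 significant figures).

Constant volume ⇒ W = 0, so Q = ΔU = nCᵥΔT with Cᵥ = 3R/2 = 12.47 J/(mol·K).
ΔU = (0.548)(12.47)(624 − 423) = 1374 J.

ΔU ≈ 1370 J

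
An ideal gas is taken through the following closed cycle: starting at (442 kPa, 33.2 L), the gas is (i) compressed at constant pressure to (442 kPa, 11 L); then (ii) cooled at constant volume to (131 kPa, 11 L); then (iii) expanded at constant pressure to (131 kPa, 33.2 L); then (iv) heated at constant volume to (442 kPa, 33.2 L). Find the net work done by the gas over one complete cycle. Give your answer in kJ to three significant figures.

Constant-volume legs do no work.
W(i) = (442)(11 − 33.2) = -9812 J; W(iii) = (131)(33.2 − 11) = 2908 J.
W_net = -9812 + 2908 = -6904 J (the counter-clockwise enclosed area).

W_net ≈ -6.90 kJ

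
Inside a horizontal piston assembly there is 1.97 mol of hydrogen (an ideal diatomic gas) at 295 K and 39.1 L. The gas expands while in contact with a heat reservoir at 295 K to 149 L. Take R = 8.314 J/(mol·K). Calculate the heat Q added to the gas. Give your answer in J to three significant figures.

Isothermal ⇒ ΔU = 0, so Q = W = nRT ln(V₂/V₁).
Q = (1.97)(8.314)(295) ln(149/39.1) = 4832 × 1.338 = 6464 J.

Q ≈ 6460 J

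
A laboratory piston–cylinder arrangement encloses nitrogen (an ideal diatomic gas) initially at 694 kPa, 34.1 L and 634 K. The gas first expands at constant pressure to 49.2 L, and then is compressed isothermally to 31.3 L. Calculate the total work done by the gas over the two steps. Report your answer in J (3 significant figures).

Step 1 (isobaric): W = PΔV = (694 kPa)(49.2 − 34.1 L) = 10479 J.
After step 1: P = 694 kPa, V = 49.2 L, T = 914.7 K.
Step 2 (isothermal): W = P₁V₁ ln(V₂/V₁) = (34145) ln(31.3/49.2) = -15443 J.
W_total = 10479 − 15443 = -4963 J.

W_total ≈ -4960 J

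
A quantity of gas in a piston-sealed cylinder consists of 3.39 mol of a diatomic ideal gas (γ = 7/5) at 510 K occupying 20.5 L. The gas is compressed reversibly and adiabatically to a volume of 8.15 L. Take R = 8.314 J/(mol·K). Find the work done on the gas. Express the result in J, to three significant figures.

Adiabatic: TV^(γ−1) = const with γ = 7/5.
T₂ = T₁ (V₁/V₂)^(γ−1) = 510 × (20.5/8.15)^0.4 = 510 × 1.446 = 737.6 K.
W_by = nCᵥ(T₁ − T₂) = (3.39)(20.79)(510 − 737.6) = -16035 J.
Work on gas = −W_by = 16035 J.

W ≈ 16000 J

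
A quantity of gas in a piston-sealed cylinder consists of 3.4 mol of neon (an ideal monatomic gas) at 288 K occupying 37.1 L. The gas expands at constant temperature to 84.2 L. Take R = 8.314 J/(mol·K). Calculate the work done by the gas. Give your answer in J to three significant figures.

Isothermal: W = nRT ln(V₂/V₁).
W = (3.4)(8.314)(288) × ln(84.2/37.1)
  = 8141 × 0.8196
W_by_gas = 6672 J.

W ≈ 6670 J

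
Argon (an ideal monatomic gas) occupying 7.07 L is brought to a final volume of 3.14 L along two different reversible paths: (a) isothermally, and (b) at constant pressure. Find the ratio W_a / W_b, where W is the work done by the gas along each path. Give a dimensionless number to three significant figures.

Path (a) isothermal: W = P₁V₁ ln(V₂/V₁) → W_a/(P₁V₁) = -0.8116.
Path (b) isobaric: W = P₁(V₂ − V₁) → W_b/(P₁V₁) = -0.5559.
W_a / W_b = -0.8116 / -0.5559 = 1.46.

W_a / W_b ≈ 1.46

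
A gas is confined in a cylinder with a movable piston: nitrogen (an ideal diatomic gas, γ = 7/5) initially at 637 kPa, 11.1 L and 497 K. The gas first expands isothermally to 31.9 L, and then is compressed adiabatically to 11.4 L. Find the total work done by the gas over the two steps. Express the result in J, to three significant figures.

Step 1 (isothermal): W = P₁V₁ ln(V₂/V₁) = (7071) ln(31.9/11.1) = 7464 J.
After step 1: P = 221.7 kPa, V = 31.9 L, T = 497 K.
Step 2 (adiabatic): W = (P₁V₁ − P₂V₂)/(γ−1) = (7071 − 10671)/0.4 = -9001 J.
W_total = 7464 − 9001 = -1537 J.

W_total ≈ -1540 J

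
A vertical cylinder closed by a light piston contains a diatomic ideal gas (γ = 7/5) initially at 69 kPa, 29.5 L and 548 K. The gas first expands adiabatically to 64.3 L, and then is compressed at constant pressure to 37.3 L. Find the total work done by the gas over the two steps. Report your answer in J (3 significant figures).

W_total ≈ 737 J

Step 1 (adiabatic): W = (P₁V₁ − P₂V₂)/(γ−1) = (2036 − 1490)/0.4 = 1363 J.
After step 1: P = 23.18 kPa, V = 64.3 L, T = 401.3 K.
Step 2 (isobaric): W = PΔV = (23.18 kPa)(37.3 − 64.3 L) = -625.8 J.
W_total = 1363 − 625.8 = 736.8 J.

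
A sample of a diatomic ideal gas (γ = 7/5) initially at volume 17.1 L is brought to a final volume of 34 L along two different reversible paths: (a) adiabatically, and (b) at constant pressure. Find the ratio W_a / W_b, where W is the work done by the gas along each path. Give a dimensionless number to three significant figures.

Path (a) adiabatic: W = P₁V₁(1 − (V₁/V₂)^(γ−1))/(γ−1) → W_a/(P₁V₁) = 0.6009.
Path (b) isobaric: W = P₁(V₂ − V₁) → W_b/(P₁V₁) = 0.9883.
W_a / W_b = 0.6009 / 0.9883 = 0.608.

W_a / W_b ≈ 0.608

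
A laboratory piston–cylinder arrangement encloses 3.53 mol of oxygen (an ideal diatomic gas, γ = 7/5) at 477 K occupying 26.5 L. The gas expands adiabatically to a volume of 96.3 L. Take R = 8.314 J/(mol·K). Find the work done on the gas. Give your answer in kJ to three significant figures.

W ≈ -14.1 kJ

Adiabatic: TV^(γ−1) = const with γ = 7/5.
T₂ = T₁ (V₁/V₂)^(γ−1) = 477 × (26.5/96.3)^0.4 = 477 × 0.5968 = 284.7 K.
W_by = nCᵥ(T₁ − T₂) = (3.53)(20.79)(477 − 284.7) = 14110 J.
Work on gas = −W_by = -14110 J.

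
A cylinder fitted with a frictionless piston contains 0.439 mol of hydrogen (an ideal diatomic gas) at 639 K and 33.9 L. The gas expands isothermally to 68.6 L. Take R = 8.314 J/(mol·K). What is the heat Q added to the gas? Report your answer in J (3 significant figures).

Isothermal ⇒ ΔU = 0, so Q = W = nRT ln(V₂/V₁).
Q = (0.439)(8.314)(639) ln(68.6/33.9) = 2332 × 0.7049 = 1644 J.

Q ≈ 1640 J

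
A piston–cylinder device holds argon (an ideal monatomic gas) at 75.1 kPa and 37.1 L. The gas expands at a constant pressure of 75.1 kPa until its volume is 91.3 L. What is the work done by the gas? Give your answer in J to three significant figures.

W ≈ 4070 J

Isobaric: W = P ΔV.
W = (75.1 kPa)(91.3 − 37.1 L) = (75.1)(54.2) = 4070 J.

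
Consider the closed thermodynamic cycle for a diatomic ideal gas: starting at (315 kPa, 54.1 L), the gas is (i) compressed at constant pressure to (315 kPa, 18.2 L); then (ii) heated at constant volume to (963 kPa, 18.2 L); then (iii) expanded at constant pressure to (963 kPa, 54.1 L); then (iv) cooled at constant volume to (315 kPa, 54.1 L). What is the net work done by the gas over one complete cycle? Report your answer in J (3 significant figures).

W_net ≈ 23300 J

Constant-volume legs do no work.
W(i) = (315)(18.2 − 54.1) = -11309 J; W(iii) = (963)(54.1 − 18.2) = 34572 J.
W_net = -11309 + 34572 = 23263 J (the clockwise enclosed area).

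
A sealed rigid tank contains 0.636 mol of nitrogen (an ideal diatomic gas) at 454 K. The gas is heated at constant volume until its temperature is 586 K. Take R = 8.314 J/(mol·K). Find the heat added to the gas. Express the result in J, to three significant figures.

Q ≈ 1740 J

Constant volume ⇒ W = 0, so Q = ΔU = nCᵥΔT with Cᵥ = 5R/2 = 20.79 J/(mol·K).
ΔU = (0.636)(20.79)(586 − 454) = 1745 J.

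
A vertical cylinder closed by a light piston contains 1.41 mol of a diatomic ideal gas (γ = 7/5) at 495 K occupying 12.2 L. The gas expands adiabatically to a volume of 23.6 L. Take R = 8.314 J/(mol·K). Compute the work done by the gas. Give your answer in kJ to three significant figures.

W ≈ 3.37 kJ

Adiabatic: TV^(γ−1) = const with γ = 7/5.
T₂ = T₁ (V₁/V₂)^(γ−1) = 495 × (12.2/23.6)^0.4 = 495 × 0.768 = 380.2 K.
W_by = nCᵥ(T₁ − T₂) = (1.41)(20.79)(495 − 380.2) = 3365 J.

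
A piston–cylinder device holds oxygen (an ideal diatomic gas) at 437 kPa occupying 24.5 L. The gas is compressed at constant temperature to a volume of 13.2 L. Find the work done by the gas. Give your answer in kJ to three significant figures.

Isothermal: W = nRT ln(V₂/V₁) = P₁V₁ ln(V₂/V₁).
P₁V₁ = (437 kPa)(24.5 L) = 10706 J.
W = 10706 × ln(13.2/24.5) = 10706 × -0.6185
W_by_gas = -6622 J.

W ≈ -6.62 kJ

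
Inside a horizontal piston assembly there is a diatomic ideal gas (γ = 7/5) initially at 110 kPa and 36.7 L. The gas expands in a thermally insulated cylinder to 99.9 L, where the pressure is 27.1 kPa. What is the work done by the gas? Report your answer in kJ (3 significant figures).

Adiabatic: W = (P₁V₁ − P₂V₂)/(γ − 1) with γ = 7/5.
P₁V₁ = 4037 J, P₂V₂ = 2707 J.
W = (4037 − 2707) / 0.4 = 3324 J.

W ≈ 3.32 kJ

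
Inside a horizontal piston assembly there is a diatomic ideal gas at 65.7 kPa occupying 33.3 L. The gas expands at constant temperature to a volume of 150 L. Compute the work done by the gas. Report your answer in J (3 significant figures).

Isothermal: W = nRT ln(V₂/V₁) = P₁V₁ ln(V₂/V₁).
P₁V₁ = (65.7 kPa)(33.3 L) = 2188 J.
W = 2188 × ln(150/33.3) = 2188 × 1.505
W_by_gas = 3293 J.

W ≈ 3290 J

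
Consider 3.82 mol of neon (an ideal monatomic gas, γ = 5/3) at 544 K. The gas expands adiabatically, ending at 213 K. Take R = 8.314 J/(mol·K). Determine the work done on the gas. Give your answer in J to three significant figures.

Adiabatic ⇒ Q = 0, so W_by = −ΔU = nCᵥ(T₁ − T₂).
Cᵥ = 3R/2 = 12.47 J/(mol·K).
W = (3.82)(12.47)(544 − 213) = 15769 J.
Work on gas = −W_by = -15769 J.

W ≈ -15800 J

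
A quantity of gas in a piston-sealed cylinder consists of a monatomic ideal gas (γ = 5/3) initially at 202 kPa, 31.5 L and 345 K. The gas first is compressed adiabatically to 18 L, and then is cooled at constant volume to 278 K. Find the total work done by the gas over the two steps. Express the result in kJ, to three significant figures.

W_total ≈ -4.32 kJ

Step 1 (adiabatic): W = (P₁V₁ − P₂V₂)/(γ−1) = (6363 − 9240)/0.667 = -4316 J.
Step 2 (isochoric): W = 0 (constant volume).
W_total = -4316 + 0 = -4316 J.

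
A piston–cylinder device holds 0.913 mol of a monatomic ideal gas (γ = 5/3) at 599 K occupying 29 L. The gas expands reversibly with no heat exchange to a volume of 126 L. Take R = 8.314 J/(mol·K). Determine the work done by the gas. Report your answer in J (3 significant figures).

W ≈ 4260 J

Adiabatic: TV^(γ−1) = const with γ = 5/3.
T₂ = T₁ (V₁/V₂)^(γ−1) = 599 × (29/126)^0.667 = 599 × 0.3756 = 225 K.
W_by = nCᵥ(T₁ − T₂) = (0.913)(12.47)(599 − 225) = 4259 J.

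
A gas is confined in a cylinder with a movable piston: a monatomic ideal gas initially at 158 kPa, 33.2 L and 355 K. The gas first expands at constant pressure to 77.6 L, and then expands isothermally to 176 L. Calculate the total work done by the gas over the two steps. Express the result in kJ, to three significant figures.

Step 1 (isobaric): W = PΔV = (158 kPa)(77.6 − 33.2 L) = 7015 J.
After step 1: P = 158 kPa, V = 77.6 L, T = 829.8 K.
Step 2 (isothermal): W = P₁V₁ ln(V₂/V₁) = (12261) ln(176/77.6) = 10041 J.
W_total = 7015 + 10041 = 17056 J.

W_total ≈ 17.1 kJ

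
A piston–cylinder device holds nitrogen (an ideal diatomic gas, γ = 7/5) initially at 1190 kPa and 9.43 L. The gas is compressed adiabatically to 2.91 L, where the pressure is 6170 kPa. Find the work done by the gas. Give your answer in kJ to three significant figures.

Adiabatic: W = (P₁V₁ − P₂V₂)/(γ − 1) with γ = 7/5.
P₁V₁ = 11222 J, P₂V₂ = 17955 J.
W = (11222 − 17955) / 0.4 = -16833 J.

W ≈ -16.8 kJ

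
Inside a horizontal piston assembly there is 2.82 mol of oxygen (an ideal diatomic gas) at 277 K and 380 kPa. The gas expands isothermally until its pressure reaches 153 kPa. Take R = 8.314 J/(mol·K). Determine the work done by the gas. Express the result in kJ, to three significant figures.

W ≈ 5.91 kJ

Isothermal process: W = nRT ln(V₂/V₁) = nRT ln(P₁/P₂).
W = (2.82)(8.314)(277) × ln(380/153)
  = 6494 × ln(2.484) = 6494 × 0.9097
W_by_gas = 5908 J.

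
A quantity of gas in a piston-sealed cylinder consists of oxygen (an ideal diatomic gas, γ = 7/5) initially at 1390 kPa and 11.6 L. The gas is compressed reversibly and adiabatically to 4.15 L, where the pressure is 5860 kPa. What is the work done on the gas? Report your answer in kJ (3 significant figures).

W ≈ 20.5 kJ

Adiabatic: W = (P₁V₁ − P₂V₂)/(γ − 1) with γ = 7/5.
P₁V₁ = 16124 J, P₂V₂ = 24319 J.
W = (16124 − 24319) / 0.4 = -20488 J.
Work on gas = −W_by = 20488 J.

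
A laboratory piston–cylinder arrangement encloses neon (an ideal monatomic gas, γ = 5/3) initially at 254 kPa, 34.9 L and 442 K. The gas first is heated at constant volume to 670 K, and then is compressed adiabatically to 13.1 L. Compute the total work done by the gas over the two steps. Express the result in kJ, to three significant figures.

Step 1 (isochoric): W = 0 (constant volume).
After step 1: P = 385 kPa (V unchanged).
Step 2 (adiabatic): W = (P₁V₁ − P₂V₂)/(γ−1) = (13437 − 25823)/0.667 = -18579 J.
W_total = 0 − 18579 = -18579 J.

W_total ≈ -18.6 kJ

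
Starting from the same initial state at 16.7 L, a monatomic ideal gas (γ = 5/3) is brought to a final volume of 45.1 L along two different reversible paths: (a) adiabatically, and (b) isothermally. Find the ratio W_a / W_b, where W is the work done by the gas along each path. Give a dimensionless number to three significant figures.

W_a / W_b ≈ 0.731

Path (a) adiabatic: W = P₁V₁(1 − (V₁/V₂)^(γ−1))/(γ−1) → W_a/(P₁V₁) = 0.7265.
Path (b) isothermal: W = P₁V₁ ln(V₂/V₁) → W_b/(P₁V₁) = 0.9935.
W_a / W_b = 0.7265 / 0.9935 = 0.7313.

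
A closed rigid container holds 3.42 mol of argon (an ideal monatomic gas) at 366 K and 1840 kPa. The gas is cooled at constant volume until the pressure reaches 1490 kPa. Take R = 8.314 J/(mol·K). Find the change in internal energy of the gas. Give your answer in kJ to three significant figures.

ΔU ≈ -2.97 kJ

Constant volume ⇒ W = 0, so Q = ΔU = nCᵥΔT with Cᵥ = 3R/2 = 12.47 J/(mol·K).
At constant V, T₂/T₁ = P₂/P₁ ⇒ ΔT = T₁(P₂/P₁ − 1) = 366·(1490/1840 − 1) = -69.62 K.
ΔU = (3.42)(12.47)(-69.62) = -2969 J.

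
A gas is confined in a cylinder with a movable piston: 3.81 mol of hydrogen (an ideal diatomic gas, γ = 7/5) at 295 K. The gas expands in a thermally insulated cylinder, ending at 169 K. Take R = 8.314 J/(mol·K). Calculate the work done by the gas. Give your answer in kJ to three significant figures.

Adiabatic ⇒ Q = 0, so W_by = −ΔU = nCᵥ(T₁ − T₂).
Cᵥ = 5R/2 = 20.79 J/(mol·K).
W = (3.81)(20.79)(295 − 169) = 9978 J.

W ≈ 9.98 kJ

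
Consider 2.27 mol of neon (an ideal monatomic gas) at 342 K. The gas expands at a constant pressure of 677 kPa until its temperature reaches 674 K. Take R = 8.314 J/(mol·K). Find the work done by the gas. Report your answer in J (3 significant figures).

Isobaric: W = P ΔV = nR ΔT.
W = (2.27)(8.314)(674 − 342) = 6266 J.

W ≈ 6270 J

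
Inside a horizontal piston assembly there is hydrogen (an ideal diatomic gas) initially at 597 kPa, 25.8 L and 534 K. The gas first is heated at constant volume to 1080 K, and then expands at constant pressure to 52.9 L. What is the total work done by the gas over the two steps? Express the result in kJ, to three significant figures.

W_total ≈ 32.7 kJ

Step 1 (isochoric): W = 0 (constant volume).
After step 1: P = 1207 kPa (V unchanged).
Step 2 (isobaric): W = PΔV = (1207 kPa)(52.9 − 25.8 L) = 32721 J.
W_total = 0 + 32721 = 32721 J.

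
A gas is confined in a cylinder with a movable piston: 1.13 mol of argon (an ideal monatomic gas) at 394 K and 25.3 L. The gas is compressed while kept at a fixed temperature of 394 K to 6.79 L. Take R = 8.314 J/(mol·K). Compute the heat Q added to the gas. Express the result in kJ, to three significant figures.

Isothermal ⇒ ΔU = 0, so Q = W = nRT ln(V₂/V₁).
Q = (1.13)(8.314)(394) ln(6.79/25.3) = 3702 × -1.315 = -4869 J.

Q ≈ -4.87 kJ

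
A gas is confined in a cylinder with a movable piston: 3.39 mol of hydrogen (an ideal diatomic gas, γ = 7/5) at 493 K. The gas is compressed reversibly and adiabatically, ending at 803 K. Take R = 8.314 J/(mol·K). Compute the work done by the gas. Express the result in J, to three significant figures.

Adiabatic ⇒ Q = 0, so W_by = −ΔU = nCᵥ(T₁ − T₂).
Cᵥ = 5R/2 = 20.79 J/(mol·K).
W = (3.39)(20.79)(493 − 803) = -21843 J.

W ≈ -21800 J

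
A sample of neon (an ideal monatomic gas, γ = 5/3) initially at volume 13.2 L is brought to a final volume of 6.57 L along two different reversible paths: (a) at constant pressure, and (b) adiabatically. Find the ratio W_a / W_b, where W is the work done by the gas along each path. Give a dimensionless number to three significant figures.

Path (a) isobaric: W = P₁(V₂ − V₁) → W_a/(P₁V₁) = -0.5023.
Path (b) adiabatic: W = P₁V₁(1 − (V₁/V₂)^(γ−1))/(γ−1) → W_b/(P₁V₁) = -0.8883.
W_a / W_b = -0.5023 / -0.8883 = 0.5654.

W_a / W_b ≈ 0.565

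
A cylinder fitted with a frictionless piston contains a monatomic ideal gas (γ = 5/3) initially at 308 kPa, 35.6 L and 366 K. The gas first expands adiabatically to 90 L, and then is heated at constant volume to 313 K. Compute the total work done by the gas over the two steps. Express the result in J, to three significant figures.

W_total ≈ 7580 J

Step 1 (adiabatic): W = (P₁V₁ − P₂V₂)/(γ−1) = (10965 − 5908)/0.667 = 7585 J.
Step 2 (isochoric): W = 0 (constant volume).
W_total = 7585 + 0 = 7585 J.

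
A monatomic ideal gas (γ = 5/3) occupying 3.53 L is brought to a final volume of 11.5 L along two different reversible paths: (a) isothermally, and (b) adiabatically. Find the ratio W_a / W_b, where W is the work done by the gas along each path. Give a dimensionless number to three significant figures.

W_a / W_b ≈ 1.44

Path (a) isothermal: W = P₁V₁ ln(V₂/V₁) → W_a/(P₁V₁) = 1.181.
Path (b) adiabatic: W = P₁V₁(1 − (V₁/V₂)^(γ−1))/(γ−1) → W_b/(P₁V₁) = 0.8174.
W_a / W_b = 1.181 / 0.8174 = 1.445.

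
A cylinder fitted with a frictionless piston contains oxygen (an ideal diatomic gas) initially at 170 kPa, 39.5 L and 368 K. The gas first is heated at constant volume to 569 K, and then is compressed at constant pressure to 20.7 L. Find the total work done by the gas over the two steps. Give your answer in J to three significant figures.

W_total ≈ -4940 J

Step 1 (isochoric): W = 0 (constant volume).
After step 1: P = 262.9 kPa (V unchanged).
Step 2 (isobaric): W = PΔV = (262.9 kPa)(20.7 − 39.5 L) = -4942 J.
W_total = 0 − 4942 = -4942 J.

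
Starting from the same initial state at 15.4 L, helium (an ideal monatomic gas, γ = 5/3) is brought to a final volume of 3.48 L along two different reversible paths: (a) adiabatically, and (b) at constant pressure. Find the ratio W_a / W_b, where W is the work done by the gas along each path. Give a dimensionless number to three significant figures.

Path (a) adiabatic: W = P₁V₁(1 − (V₁/V₂)^(γ−1))/(γ−1) → W_a/(P₁V₁) = -2.543.
Path (b) isobaric: W = P₁(V₂ − V₁) → W_b/(P₁V₁) = -0.774.
W_a / W_b = -2.543 / -0.774 = 3.286.

W_a / W_b ≈ 3.29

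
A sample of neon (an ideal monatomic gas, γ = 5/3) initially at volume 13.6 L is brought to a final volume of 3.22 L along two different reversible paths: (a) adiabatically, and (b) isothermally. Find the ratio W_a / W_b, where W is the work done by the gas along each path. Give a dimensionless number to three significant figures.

W_a / W_b ≈ 1.68

Path (a) adiabatic: W = P₁V₁(1 − (V₁/V₂)^(γ−1))/(γ−1) → W_a/(P₁V₁) = -2.419.
Path (b) isothermal: W = P₁V₁ ln(V₂/V₁) → W_b/(P₁V₁) = -1.441.
W_a / W_b = -2.419 / -1.441 = 1.679.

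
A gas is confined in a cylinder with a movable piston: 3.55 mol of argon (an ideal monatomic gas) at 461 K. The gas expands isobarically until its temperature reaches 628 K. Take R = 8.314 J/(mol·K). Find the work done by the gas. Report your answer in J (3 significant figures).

Isobaric: W = P ΔV = nR ΔT.
W = (3.55)(8.314)(628 − 461) = 4929 J.

W ≈ 4930 J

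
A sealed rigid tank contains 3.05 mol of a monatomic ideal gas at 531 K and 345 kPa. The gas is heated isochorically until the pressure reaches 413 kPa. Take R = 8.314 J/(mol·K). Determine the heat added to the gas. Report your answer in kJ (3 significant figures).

Constant volume ⇒ W = 0, so Q = ΔU = nCᵥΔT with Cᵥ = 3R/2 = 12.47 J/(mol·K).
At constant V, T₂/T₁ = P₂/P₁ ⇒ ΔT = T₁(P₂/P₁ − 1) = 531·(413/345 − 1) = 104.7 K.
ΔU = (3.05)(12.47)(104.7) = 3981 J.

Q ≈ 3.98 kJ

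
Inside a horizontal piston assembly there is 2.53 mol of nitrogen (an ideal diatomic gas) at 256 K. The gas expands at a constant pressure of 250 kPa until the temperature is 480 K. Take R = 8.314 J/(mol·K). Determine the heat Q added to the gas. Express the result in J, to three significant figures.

Isobaric: W = nRΔT = (2.53)(8.314)(224) = 4712 J.
ΔU = nCᵥΔT with Cᵥ = 5R/2: ΔU = (2.53)(20.79)(224) = 11779 J.
Q = ΔU + W = 11779 + 4712 = 16491 J.

Q ≈ 16500 J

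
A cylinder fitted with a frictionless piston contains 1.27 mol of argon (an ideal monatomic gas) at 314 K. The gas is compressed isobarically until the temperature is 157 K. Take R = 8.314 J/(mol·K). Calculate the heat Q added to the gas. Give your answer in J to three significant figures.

Isobaric: W = nRΔT = (1.27)(8.314)(-157) = -1658 J.
ΔU = nCᵥΔT with Cᵥ = 3R/2: ΔU = (1.27)(12.47)(-157) = -2487 J.
Q = ΔU + W = -2487 − 1658 = -4144 J.

Q ≈ -4140 J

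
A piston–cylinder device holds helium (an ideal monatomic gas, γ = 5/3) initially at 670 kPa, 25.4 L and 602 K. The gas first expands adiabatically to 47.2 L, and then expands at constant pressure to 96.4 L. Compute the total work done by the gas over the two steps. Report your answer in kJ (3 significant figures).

W_total ≈ 20.4 kJ

Step 1 (adiabatic): W = (P₁V₁ − P₂V₂)/(γ−1) = (17018 − 11259)/0.667 = 8638 J.
After step 1: P = 238.5 kPa, V = 47.2 L, T = 398.3 K.
Step 2 (isobaric): W = PΔV = (238.5 kPa)(96.4 − 47.2 L) = 11736 J.
W_total = 8638 + 11736 = 20375 J.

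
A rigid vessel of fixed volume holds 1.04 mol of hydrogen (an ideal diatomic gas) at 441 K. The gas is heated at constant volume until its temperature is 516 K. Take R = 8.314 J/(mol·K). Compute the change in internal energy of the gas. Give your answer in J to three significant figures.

Constant volume ⇒ W = 0, so Q = ΔU = nCᵥΔT with Cᵥ = 5R/2 = 20.79 J/(mol·K).
ΔU = (1.04)(20.79)(516 − 441) = 1621 J.

ΔU ≈ 1620 J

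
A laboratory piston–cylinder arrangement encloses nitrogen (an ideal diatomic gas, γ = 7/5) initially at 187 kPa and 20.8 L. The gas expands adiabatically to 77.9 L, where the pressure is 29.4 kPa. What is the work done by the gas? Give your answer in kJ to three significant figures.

Adiabatic: W = (P₁V₁ − P₂V₂)/(γ − 1) with γ = 7/5.
P₁V₁ = 3890 J, P₂V₂ = 2290 J.
W = (3890 − 2290) / 0.4 = 3998 J.

W ≈ 4.00 kJ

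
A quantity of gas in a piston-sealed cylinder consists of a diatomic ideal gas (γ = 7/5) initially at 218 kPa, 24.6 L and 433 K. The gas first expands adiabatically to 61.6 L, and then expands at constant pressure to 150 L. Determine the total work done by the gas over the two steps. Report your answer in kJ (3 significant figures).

Step 1 (adiabatic): W = (P₁V₁ − P₂V₂)/(γ−1) = (5363 − 3715)/0.4 = 4120 J.
After step 1: P = 60.3 kPa, V = 61.6 L, T = 299.9 K.
Step 2 (isobaric): W = PΔV = (60.3 kPa)(150 − 61.6 L) = 5331 J.
W_total = 4120 + 5331 = 9451 J.

W_total ≈ 9.45 kJ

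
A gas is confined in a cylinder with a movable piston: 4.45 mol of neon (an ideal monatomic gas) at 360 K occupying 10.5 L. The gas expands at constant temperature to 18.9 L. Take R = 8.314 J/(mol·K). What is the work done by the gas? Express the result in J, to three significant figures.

W ≈ 7830 J

Isothermal: W = nRT ln(V₂/V₁).
W = (4.45)(8.314)(360) × ln(18.9/10.5)
  = 13319 × 0.5878
W_by_gas = 7829 J.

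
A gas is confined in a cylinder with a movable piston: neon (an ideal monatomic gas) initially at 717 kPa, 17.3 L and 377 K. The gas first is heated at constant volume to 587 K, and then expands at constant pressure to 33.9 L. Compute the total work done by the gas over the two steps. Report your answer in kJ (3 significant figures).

W_total ≈ 18.5 kJ

Step 1 (isochoric): W = 0 (constant volume).
After step 1: P = 1116 kPa (V unchanged).
Step 2 (isobaric): W = PΔV = (1116 kPa)(33.9 − 17.3 L) = 18532 J.
W_total = 0 + 18532 = 18532 J.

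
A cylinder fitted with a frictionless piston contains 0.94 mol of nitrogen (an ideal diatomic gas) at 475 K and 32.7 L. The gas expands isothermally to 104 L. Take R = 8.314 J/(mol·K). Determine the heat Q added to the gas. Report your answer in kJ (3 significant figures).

Q ≈ 4.30 kJ

Isothermal ⇒ ΔU = 0, so Q = W = nRT ln(V₂/V₁).
Q = (0.94)(8.314)(475) ln(104/32.7) = 3712 × 1.157 = 4295 J.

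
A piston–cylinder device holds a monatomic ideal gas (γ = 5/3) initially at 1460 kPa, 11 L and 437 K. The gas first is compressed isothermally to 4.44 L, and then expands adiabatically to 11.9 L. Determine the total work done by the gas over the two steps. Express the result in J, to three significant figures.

Step 1 (isothermal): W = P₁V₁ ln(V₂/V₁) = (16060) ln(4.44/11) = -14570 J.
After step 1: P = 3617 kPa, V = 4.44 L, T = 437 K.
Step 2 (adiabatic): W = (P₁V₁ − P₂V₂)/(γ−1) = (16060 − 8323)/0.667 = 11605 J.
W_total = -14570 + 11605 = -2965 J.

W_total ≈ -2970 J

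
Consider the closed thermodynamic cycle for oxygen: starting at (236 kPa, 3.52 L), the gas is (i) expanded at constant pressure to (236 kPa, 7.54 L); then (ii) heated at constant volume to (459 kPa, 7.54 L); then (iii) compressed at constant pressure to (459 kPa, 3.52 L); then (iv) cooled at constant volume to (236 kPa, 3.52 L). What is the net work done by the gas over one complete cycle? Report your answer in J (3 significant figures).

W_net ≈ -896 J

Constant-volume legs do no work.
W(i) = (236)(7.54 − 3.52) = 948.7 J; W(iii) = (459)(3.52 − 7.54) = -1845 J.
W_net = 948.7 − 1845 = -896.5 J (the counter-clockwise enclosed area).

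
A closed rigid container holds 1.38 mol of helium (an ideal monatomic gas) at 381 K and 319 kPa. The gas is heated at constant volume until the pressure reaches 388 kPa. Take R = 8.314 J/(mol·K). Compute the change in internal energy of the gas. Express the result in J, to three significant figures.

Constant volume ⇒ W = 0, so Q = ΔU = nCᵥΔT with Cᵥ = 3R/2 = 12.47 J/(mol·K).
At constant V, T₂/T₁ = P₂/P₁ ⇒ ΔT = T₁(P₂/P₁ − 1) = 381·(388/319 − 1) = 82.41 K.
ΔU = (1.38)(12.47)(82.41) = 1418 J.

ΔU ≈ 1420 J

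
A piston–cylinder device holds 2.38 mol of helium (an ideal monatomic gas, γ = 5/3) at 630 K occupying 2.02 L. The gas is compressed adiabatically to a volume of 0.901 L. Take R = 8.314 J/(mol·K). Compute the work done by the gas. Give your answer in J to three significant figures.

Adiabatic: TV^(γ−1) = const with γ = 5/3.
T₂ = T₁ (V₁/V₂)^(γ−1) = 630 × (2.02/0.901)^0.667 = 630 × 1.713 = 1079 K.
W_by = nCᵥ(T₁ − T₂) = (2.38)(12.47)(630 − 1079) = -13332 J.

W ≈ -13300 J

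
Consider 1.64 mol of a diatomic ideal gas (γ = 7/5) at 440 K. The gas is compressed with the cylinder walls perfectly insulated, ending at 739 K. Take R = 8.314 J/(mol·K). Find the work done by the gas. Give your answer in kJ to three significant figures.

Adiabatic ⇒ Q = 0, so W_by = −ΔU = nCᵥ(T₁ − T₂).
Cᵥ = 5R/2 = 20.79 J/(mol·K).
W = (1.64)(20.79)(440 − 739) = -10192 J.

W ≈ -10.2 kJ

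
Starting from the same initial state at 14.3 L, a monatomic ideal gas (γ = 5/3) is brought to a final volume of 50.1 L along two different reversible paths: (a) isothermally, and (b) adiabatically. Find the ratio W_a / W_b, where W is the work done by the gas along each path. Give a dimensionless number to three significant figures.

W_a / W_b ≈ 1.48

Path (a) isothermal: W = P₁V₁ ln(V₂/V₁) → W_a/(P₁V₁) = 1.254.
Path (b) adiabatic: W = P₁V₁(1 − (V₁/V₂)^(γ−1))/(γ−1) → W_b/(P₁V₁) = 0.8497.
W_a / W_b = 1.254 / 0.8497 = 1.475.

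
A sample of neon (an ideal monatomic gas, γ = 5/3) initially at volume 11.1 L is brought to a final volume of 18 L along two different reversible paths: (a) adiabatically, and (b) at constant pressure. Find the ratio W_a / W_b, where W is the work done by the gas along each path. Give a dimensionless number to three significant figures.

Path (a) adiabatic: W = P₁V₁(1 − (V₁/V₂)^(γ−1))/(γ−1) → W_a/(P₁V₁) = 0.4133.
Path (b) isobaric: W = P₁(V₂ − V₁) → W_b/(P₁V₁) = 0.6216.
W_a / W_b = 0.4133 / 0.6216 = 0.6648.

W_a / W_b ≈ 0.665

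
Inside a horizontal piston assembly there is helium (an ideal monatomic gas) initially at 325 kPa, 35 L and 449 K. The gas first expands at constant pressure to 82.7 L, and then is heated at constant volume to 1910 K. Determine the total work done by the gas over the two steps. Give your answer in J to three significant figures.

W_total ≈ 15500 J

Step 1 (isobaric): W = PΔV = (325 kPa)(82.7 − 35 L) = 15503 J.
Step 2 (isochoric): W = 0 (constant volume).
W_total = 15503 + 0 = 15503 J.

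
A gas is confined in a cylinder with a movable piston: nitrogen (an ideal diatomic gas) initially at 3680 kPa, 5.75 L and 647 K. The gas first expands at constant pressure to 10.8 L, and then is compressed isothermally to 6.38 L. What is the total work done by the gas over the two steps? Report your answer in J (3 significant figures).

Step 1 (isobaric): W = PΔV = (3680 kPa)(10.8 − 5.75 L) = 18584 J.
After step 1: P = 3680 kPa, V = 10.8 L, T = 1215 K.
Step 2 (isothermal): W = P₁V₁ ln(V₂/V₁) = (39744) ln(6.38/10.8) = -20920 J.
W_total = 18584 − 20920 = -2336 J.

W_total ≈ -2340 J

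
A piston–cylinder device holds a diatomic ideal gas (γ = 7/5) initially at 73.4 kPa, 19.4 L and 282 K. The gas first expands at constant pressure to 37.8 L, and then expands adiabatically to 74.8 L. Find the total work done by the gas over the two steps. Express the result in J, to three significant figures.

Step 1 (isobaric): W = PΔV = (73.4 kPa)(37.8 − 19.4 L) = 1351 J.
After step 1: P = 73.4 kPa, V = 37.8 L, T = 549.5 K.
Step 2 (adiabatic): W = (P₁V₁ − P₂V₂)/(γ−1) = (2775 − 2112)/0.4 = 1657 J.
W_total = 1351 + 1657 = 3008 J.

W_total ≈ 3010 J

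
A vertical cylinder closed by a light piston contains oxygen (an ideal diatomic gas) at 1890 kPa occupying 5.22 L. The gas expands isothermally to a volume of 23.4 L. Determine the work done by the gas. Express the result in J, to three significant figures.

Isothermal: W = nRT ln(V₂/V₁) = P₁V₁ ln(V₂/V₁).
P₁V₁ = (1890 kPa)(5.22 L) = 9866 J.
W = 9866 × ln(23.4/5.22) = 9866 × 1.5
W_by_gas = 14801 J.

W ≈ 14800 J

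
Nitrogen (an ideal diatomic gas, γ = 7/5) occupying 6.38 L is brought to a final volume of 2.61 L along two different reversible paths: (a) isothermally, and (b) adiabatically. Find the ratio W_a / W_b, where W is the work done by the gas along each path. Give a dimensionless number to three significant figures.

W_a / W_b ≈ 0.832

Path (a) isothermal: W = P₁V₁ ln(V₂/V₁) → W_a/(P₁V₁) = -0.8938.
Path (b) adiabatic: W = P₁V₁(1 − (V₁/V₂)^(γ−1))/(γ−1) → W_b/(P₁V₁) = -1.074.
W_a / W_b = -0.8938 / -1.074 = 0.8319.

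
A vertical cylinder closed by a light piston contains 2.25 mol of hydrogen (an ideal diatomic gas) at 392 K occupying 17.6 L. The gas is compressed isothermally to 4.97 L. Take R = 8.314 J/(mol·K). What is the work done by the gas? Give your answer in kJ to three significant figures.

W ≈ -9.27 kJ

Isothermal: W = nRT ln(V₂/V₁).
W = (2.25)(8.314)(392) × ln(4.97/17.6)
  = 7333 × -1.264
W_by_gas = -9272 J.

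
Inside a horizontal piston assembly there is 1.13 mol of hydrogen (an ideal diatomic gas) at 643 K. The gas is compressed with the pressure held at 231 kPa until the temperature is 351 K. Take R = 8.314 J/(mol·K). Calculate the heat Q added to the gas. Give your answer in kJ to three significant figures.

Isobaric: W = nRΔT = (1.13)(8.314)(-292) = -2743 J.
ΔU = nCᵥΔT with Cᵥ = 5R/2: ΔU = (1.13)(20.79)(-292) = -6858 J.
Q = ΔU + W = -6858 − 2743 = -9602 J.

Q ≈ -9.60 kJ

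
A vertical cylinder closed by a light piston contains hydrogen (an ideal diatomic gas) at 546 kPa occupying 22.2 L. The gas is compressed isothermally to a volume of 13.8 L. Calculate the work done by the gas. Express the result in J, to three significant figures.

Isothermal: W = nRT ln(V₂/V₁) = P₁V₁ ln(V₂/V₁).
P₁V₁ = (546 kPa)(22.2 L) = 12121 J.
W = 12121 × ln(13.8/22.2) = 12121 × -0.4754
W_by_gas = -5763 J.

W ≈ -5760 J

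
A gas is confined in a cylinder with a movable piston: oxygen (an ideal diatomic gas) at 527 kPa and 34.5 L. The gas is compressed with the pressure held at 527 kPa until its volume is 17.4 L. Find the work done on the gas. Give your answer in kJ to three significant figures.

Isobaric: W = P ΔV.
W = (527 kPa)(17.4 − 34.5 L) = (527)(-17.1) = -9012 J.
Work on gas = −W_by = 9012 J.

W ≈ 9.01 kJ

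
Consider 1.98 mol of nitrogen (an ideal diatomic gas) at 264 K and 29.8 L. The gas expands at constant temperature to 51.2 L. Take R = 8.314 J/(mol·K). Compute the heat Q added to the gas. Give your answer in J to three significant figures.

Q ≈ 2350 J

Isothermal ⇒ ΔU = 0, so Q = W = nRT ln(V₂/V₁).
Q = (1.98)(8.314)(264) ln(51.2/29.8) = 4346 × 0.5412 = 2352 J.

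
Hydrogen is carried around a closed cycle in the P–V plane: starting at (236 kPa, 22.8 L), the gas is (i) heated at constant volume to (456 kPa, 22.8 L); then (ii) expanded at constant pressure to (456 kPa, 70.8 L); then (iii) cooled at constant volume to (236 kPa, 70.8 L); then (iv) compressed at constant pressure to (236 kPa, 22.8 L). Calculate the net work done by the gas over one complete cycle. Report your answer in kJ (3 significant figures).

Constant-volume legs do no work.
W(ii) = (456)(70.8 − 22.8) = 21888 J; W(iv) = (236)(22.8 − 70.8) = -11328 J.
W_net = 21888 − 11328 = 10560 J (the clockwise enclosed area).

W_net ≈ 10.6 kJ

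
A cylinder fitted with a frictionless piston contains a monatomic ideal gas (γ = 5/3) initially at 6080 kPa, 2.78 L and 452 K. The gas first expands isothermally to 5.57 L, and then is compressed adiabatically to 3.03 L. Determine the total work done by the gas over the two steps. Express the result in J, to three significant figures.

W_total ≈ -947 J

Step 1 (isothermal): W = P₁V₁ ln(V₂/V₁) = (16902) ln(5.57/2.78) = 11746 J.
After step 1: P = 3035 kPa, V = 5.57 L, T = 452 K.
Step 2 (adiabatic): W = (P₁V₁ − P₂V₂)/(γ−1) = (16902 − 25364)/0.667 = -12693 J.
W_total = 11746 − 12693 = -946.7 J.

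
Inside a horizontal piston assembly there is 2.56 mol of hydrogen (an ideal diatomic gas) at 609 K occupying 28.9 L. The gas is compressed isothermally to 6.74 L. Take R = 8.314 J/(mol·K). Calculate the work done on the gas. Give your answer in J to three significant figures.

W ≈ 18900 J

Isothermal: W = nRT ln(V₂/V₁).
W = (2.56)(8.314)(609) × ln(6.74/28.9)
  = 12962 × -1.456
W_by_gas = -18870 J; work on gas = −W_by = 18870 J.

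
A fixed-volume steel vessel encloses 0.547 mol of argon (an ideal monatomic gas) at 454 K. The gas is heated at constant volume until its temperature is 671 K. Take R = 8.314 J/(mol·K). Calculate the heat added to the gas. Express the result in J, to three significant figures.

Constant volume ⇒ W = 0, so Q = ΔU = nCᵥΔT with Cᵥ = 3R/2 = 12.47 J/(mol·K).
ΔU = (0.547)(12.47)(671 − 454) = 1480 J.

Q ≈ 1480 J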